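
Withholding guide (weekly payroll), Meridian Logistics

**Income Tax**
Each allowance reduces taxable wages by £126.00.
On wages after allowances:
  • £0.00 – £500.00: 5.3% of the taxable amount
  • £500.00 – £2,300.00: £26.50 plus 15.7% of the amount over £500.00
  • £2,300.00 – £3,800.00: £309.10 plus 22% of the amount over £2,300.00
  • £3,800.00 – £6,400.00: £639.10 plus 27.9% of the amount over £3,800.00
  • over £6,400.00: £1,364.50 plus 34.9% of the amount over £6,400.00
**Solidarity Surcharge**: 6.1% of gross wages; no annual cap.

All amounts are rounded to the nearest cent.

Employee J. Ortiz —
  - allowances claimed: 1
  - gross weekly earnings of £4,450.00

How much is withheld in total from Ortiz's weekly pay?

Income Tax: taxable = £4,450.00 − 1×£126.00 = £4,324.00
  £639.10 + 27.9% × (£4,324.00 − £3,800.00) = £639.10 + 27.9% × £524.00 = £785.30
Solidarity Surcharge: 6.1% × £4,450.00 = £271.45
Total: £785.30 + £271.45 = £1,056.75

£1,056.75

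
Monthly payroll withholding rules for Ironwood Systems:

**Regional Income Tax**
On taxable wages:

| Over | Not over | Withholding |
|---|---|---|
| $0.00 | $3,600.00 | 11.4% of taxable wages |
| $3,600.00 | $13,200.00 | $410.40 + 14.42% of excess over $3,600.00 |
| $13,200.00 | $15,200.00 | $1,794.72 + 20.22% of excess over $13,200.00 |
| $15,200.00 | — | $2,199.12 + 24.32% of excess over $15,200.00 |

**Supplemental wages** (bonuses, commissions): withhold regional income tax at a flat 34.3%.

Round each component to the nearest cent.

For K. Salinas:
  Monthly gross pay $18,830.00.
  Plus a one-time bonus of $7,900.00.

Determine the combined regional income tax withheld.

Regional Income Tax: taxable = $18,830.00
  $2,199.12 + 24.32% × ($18,830.00 − $15,200.00) = $2,199.12 + 24.32% × $3,630.00 = $3,081.94
Supplemental (34.3% flat on bonus): 34.3% × $7,900.00 = $2,709.70
Total regional income tax: $3,081.94 + $2,709.70 = $5,791.64

$5,791.64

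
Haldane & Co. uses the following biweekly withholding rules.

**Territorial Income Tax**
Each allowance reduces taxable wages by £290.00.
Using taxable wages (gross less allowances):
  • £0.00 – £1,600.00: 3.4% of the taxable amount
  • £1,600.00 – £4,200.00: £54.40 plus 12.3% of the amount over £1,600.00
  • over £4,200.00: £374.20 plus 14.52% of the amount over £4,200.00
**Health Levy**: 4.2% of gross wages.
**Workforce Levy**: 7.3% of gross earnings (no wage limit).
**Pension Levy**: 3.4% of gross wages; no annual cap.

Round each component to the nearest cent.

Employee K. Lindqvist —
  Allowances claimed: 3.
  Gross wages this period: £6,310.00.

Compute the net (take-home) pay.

Territorial Income Tax: taxable = £6,310.00 − 3×£290.00 = £5,440.00
  £374.20 + 14.52% × (£5,440.00 − £4,200.00) = £374.20 + 14.52% × £1,240.00 = £554.25
Health Levy: 4.2% × £6,310.00 = £265.02
Workforce Levy: 7.3% × £6,310.00 = £460.63
Pension Levy: 3.4% × £6,310.00 = £214.54
Total withheld: £554.25 + £265.02 + £460.63 + £214.54 = £1,494.44
Net pay: £6,310.00 − £1,494.44 = £4,815.56

£4,815.56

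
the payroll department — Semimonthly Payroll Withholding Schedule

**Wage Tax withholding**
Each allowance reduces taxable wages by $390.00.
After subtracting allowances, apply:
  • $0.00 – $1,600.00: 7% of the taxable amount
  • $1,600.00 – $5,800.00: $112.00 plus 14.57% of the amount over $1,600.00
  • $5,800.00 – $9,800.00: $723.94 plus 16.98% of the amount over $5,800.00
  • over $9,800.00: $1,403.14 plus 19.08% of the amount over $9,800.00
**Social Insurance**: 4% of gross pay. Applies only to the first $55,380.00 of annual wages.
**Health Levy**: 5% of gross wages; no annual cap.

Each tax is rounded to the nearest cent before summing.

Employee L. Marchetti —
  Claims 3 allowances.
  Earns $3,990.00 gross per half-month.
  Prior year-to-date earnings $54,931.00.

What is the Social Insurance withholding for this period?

$17.96

Social Insurance: cap $55,380.00 − YTD $54,931.00 = $449.00 subject; 4% × $449.00 = $17.96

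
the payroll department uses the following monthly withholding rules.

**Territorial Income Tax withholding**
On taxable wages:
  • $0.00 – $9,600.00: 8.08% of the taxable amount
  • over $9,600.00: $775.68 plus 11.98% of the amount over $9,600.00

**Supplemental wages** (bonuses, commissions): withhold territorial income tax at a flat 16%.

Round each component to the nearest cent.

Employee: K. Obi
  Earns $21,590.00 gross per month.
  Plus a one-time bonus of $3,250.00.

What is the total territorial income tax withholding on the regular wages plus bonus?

Territorial Income Tax: taxable = $21,590.00
  $775.68 + 11.98% × ($21,590.00 − $9,600.00) = $775.68 + 11.98% × $11,990.00 = $2,212.08
Supplemental (16% flat on bonus): 16% × $3,250.00 = $520.00
Total territorial income tax: $2,212.08 + $520.00 = $2,732.08

$2,732.08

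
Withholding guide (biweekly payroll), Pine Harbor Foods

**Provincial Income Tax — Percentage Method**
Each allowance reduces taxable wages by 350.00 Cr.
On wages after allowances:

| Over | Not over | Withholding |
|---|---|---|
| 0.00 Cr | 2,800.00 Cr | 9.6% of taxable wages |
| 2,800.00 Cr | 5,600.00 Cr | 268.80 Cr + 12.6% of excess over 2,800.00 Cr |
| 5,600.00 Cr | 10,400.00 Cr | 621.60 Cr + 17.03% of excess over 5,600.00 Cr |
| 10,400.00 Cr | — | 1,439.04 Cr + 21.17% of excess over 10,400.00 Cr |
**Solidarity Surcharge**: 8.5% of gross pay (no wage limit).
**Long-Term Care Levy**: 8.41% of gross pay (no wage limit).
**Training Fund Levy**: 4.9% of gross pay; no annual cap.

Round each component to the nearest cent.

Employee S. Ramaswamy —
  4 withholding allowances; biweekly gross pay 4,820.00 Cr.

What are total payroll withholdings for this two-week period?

1,398.16 Cr

Provincial Income Tax: taxable = 4,820.00 Cr − 4×350.00 Cr = 3,420.00 Cr
  268.80 Cr + 12.6% × (3,420.00 Cr − 2,800.00 Cr) = 268.80 Cr + 12.6% × 620.00 Cr = 346.92 Cr
Solidarity Surcharge: 8.5% × 4,820.00 Cr = 409.70 Cr
Long-Term Care Levy: 8.41% × 4,820.00 Cr = 405.36 Cr
Training Fund Levy: 4.9% × 4,820.00 Cr = 236.18 Cr
Total: 346.92 Cr + 409.70 Cr + 405.36 Cr + 236.18 Cr = 1,398.16 Cr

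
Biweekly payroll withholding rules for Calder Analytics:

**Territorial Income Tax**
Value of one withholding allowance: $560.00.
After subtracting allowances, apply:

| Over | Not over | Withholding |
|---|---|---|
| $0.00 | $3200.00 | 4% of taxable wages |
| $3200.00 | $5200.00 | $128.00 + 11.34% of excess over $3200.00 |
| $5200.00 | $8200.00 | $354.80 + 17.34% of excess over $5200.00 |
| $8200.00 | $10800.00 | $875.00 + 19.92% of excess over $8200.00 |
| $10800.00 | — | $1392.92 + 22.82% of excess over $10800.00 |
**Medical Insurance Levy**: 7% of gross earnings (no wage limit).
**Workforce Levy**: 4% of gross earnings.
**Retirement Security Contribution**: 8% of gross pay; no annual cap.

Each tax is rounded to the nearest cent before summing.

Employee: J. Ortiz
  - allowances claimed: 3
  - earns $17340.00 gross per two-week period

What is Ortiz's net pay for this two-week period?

Territorial Income Tax: taxable = $17340.00 − 3×$560.00 = $15660.00
  $1392.92 + 22.82% × ($15660.00 − $10800.00) = $1392.92 + 22.82% × $4860.00 = $2501.97
Medical Insurance Levy: 7% × $17340.00 = $1213.80
Workforce Levy: 4% × $17340.00 = $693.60
Retirement Security Contribution: 8% × $17340.00 = $1387.20
Total withheld: $2501.97 + $1213.80 + $693.60 + $1387.20 = $5796.57
Net pay: $17340.00 − $5796.57 = $11543.43

$11543.43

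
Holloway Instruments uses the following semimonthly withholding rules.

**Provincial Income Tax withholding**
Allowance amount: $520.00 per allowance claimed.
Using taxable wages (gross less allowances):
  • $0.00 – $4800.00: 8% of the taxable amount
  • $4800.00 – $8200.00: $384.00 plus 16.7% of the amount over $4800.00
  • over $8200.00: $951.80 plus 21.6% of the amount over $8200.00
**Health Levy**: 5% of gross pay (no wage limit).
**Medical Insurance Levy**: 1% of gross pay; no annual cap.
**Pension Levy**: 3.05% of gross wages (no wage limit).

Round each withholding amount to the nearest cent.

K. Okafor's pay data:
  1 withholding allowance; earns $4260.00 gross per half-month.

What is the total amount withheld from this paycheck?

Provincial Income Tax: taxable = $4260.00 − 1×$520.00 = $3740.00
  8% × $3740.00 = $299.20
Health Levy: 5% × $4260.00 = $213.00
Medical Insurance Levy: 1% × $4260.00 = $42.60
Pension Levy: 3.05% × $4260.00 = $129.93
Total: $299.20 + $213.00 + $42.60 + $129.93 = $684.73

$684.73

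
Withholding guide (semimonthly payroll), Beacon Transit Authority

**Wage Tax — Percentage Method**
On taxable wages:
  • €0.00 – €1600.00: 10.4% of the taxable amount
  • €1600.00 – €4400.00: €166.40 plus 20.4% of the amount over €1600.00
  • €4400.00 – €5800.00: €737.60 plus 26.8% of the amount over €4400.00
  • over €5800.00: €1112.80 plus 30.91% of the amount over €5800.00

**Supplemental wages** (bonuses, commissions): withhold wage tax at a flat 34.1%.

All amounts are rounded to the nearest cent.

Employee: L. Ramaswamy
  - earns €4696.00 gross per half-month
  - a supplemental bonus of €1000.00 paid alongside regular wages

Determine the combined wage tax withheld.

Wage Tax: taxable = €4696.00
  €737.60 + 26.8% × (€4696.00 − €4400.00) = €737.60 + 26.8% × €296.00 = €816.93
Supplemental (34.1% flat on bonus): 34.1% × €1000.00 = €341.00
Total wage tax: €816.93 + €341.00 = €1157.93

€1157.93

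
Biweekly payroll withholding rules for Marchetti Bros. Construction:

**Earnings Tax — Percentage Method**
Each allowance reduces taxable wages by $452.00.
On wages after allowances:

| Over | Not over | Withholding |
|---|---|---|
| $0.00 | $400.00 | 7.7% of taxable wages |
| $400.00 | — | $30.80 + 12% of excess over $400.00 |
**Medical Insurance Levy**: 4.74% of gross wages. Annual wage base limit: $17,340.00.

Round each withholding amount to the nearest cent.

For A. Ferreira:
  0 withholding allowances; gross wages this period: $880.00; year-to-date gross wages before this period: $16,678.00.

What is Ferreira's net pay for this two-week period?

Earnings Tax: taxable = $880.00
  $30.80 + 12% × ($880.00 − $400.00) = $30.80 + 12% × $480.00 = $88.40
Medical Insurance Levy: cap $17,340.00 − YTD $16,678.00 = $662.00 subject; 4.74% × $662.00 = $31.38
Total withheld: $88.40 + $31.38 = $119.78
Net pay: $880.00 − $119.78 = $760.22

$760.22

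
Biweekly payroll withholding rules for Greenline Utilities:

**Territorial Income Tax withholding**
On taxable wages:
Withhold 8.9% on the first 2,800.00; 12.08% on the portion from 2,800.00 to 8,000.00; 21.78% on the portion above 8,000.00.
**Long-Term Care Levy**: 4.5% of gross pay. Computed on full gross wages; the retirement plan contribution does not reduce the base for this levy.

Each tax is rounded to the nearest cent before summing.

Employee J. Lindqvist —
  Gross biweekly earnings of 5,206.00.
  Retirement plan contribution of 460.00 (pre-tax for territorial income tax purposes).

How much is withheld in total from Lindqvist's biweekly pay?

718.55

Territorial Income Tax: taxable = 5,206.00 − 460.00 = 4,746.00
  249.20 + 12.08% × (4,746.00 − 2,800.00) = 249.20 + 12.08% × 1,946.00 = 484.28
Long-Term Care Levy: 4.5% × 5,206.00 = 234.27
Total: 484.28 + 234.27 = 718.55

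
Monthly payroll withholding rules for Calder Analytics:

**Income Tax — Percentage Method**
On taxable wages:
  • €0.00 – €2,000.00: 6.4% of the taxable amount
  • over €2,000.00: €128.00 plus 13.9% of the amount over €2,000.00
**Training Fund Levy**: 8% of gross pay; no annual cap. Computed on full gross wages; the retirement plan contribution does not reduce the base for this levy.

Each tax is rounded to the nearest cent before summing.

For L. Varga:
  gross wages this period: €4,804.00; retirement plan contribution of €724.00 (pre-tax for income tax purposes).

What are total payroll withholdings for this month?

Income Tax: taxable = €4,804.00 − €724.00 = €4,080.00
  €128.00 + 13.9% × (€4,080.00 − €2,000.00) = €128.00 + 13.9% × €2,080.00 = €417.12
Training Fund Levy: 8% × €4,804.00 = €384.32
Total: €417.12 + €384.32 = €801.44

€801.44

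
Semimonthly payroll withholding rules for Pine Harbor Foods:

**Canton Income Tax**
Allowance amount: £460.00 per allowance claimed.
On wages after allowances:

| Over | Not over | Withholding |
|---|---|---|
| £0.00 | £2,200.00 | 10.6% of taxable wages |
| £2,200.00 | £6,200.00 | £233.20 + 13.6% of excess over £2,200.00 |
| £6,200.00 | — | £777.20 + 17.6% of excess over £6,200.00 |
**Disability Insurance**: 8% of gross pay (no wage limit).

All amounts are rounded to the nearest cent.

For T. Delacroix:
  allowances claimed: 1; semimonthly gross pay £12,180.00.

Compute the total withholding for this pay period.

£2,723.12

Canton Income Tax: taxable = £12,180.00 − 1×£460.00 = £11,720.00
  £777.20 + 17.6% × (£11,720.00 − £6,200.00) = £777.20 + 17.6% × £5,520.00 = £1,748.72
Disability Insurance: 8% × £12,180.00 = £974.40
Total: £1,748.72 + £974.40 = £2,723.12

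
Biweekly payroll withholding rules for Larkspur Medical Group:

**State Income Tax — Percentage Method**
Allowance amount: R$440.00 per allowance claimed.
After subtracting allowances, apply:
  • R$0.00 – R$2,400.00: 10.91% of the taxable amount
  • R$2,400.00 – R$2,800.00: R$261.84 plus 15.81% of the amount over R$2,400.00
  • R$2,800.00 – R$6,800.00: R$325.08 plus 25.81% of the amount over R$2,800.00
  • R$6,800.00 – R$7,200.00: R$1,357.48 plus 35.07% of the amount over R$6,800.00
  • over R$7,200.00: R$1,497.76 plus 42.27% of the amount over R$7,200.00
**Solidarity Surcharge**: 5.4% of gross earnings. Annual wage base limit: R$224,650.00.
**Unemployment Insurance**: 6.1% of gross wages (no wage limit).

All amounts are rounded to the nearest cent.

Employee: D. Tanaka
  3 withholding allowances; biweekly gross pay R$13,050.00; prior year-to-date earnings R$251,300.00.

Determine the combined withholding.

R$4,208.64

State Income Tax: taxable = R$13,050.00 − 3×R$440.00 = R$11,730.00
  R$1,497.76 + 42.27% × (R$11,730.00 − R$7,200.00) = R$1,497.76 + 42.27% × R$4,530.00 = R$3,412.59
Solidarity Surcharge: YTD R$251,300.00 ≥ cap R$224,650.00 → R$0.00
Unemployment Insurance: 6.1% × R$13,050.00 = R$796.05
Total: R$3,412.59 + R$0.00 + R$796.05 = R$4,208.64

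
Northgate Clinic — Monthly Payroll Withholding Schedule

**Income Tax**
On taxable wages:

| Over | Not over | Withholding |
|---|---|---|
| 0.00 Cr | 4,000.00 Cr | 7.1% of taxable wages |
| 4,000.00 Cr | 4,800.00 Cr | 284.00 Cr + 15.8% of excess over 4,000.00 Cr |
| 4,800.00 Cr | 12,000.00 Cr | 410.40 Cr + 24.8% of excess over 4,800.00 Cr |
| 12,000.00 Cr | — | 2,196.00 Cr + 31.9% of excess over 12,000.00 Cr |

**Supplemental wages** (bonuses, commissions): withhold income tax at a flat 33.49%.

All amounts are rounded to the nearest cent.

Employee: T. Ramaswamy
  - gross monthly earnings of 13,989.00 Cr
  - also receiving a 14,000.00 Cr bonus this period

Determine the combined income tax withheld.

7,519.09 Cr

Income Tax: taxable = 13,989.00 Cr
  2,196.00 Cr + 31.9% × (13,989.00 Cr − 12,000.00 Cr) = 2,196.00 Cr + 31.9% × 1,989.00 Cr = 2,830.49 Cr
Supplemental (33.49% flat on bonus): 33.49% × 14,000.00 Cr = 4,688.60 Cr
Total income tax: 2,830.49 Cr + 4,688.60 Cr = 7,519.09 Cr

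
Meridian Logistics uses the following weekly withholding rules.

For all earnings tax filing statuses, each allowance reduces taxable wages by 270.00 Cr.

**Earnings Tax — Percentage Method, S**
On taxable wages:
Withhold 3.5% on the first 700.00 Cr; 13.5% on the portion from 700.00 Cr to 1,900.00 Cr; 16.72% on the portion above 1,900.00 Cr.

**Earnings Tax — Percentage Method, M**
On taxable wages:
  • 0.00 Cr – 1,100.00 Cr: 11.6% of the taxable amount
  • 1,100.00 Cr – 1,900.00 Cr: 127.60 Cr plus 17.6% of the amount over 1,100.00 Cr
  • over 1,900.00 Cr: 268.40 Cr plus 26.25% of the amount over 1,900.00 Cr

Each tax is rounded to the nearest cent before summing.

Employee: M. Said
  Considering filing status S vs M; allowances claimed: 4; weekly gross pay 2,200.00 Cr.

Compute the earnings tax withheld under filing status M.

Earnings Tax (M): taxable = 2,200.00 Cr − 4×270.00 Cr = 1,120.00 Cr
  127.60 Cr + 17.6% × (1,120.00 Cr − 1,100.00 Cr) = 127.60 Cr + 17.6% × 20.00 Cr = 131.12 Cr

131.12 Cr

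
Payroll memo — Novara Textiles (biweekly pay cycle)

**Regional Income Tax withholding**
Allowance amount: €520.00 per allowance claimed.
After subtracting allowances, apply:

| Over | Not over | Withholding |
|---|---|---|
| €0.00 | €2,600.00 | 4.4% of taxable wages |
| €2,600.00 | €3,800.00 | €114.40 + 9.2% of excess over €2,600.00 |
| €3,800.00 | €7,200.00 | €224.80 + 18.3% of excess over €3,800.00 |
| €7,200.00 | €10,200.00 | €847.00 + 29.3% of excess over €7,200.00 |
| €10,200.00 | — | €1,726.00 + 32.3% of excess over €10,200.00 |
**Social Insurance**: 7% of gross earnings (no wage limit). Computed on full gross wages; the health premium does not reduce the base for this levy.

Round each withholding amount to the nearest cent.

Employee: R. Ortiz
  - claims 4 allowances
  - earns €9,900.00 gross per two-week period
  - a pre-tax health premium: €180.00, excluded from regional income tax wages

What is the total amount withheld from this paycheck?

€1,668.92

Regional Income Tax: taxable = €9,900.00 − €180.00 − 4×€520.00 = €7,640.00
  €847.00 + 29.3% × (€7,640.00 − €7,200.00) = €847.00 + 29.3% × €440.00 = €975.92
Social Insurance: 7% × €9,900.00 = €693.00
Total: €975.92 + €693.00 = €1,668.92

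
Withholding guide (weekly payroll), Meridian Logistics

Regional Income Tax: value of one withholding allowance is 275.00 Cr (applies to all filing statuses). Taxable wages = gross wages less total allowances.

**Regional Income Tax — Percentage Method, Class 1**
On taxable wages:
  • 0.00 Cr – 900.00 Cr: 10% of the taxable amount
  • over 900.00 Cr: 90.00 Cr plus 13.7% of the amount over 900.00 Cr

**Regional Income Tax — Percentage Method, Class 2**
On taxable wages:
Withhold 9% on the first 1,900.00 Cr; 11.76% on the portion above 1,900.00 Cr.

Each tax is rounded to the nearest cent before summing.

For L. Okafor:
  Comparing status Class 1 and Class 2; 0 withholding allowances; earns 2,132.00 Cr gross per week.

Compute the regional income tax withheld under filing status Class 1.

258.78 Cr

Regional Income Tax (Class 1): taxable = 2,132.00 Cr
  90.00 Cr + 13.7% × (2,132.00 Cr − 900.00 Cr) = 90.00 Cr + 13.7% × 1,232.00 Cr = 258.78 Cr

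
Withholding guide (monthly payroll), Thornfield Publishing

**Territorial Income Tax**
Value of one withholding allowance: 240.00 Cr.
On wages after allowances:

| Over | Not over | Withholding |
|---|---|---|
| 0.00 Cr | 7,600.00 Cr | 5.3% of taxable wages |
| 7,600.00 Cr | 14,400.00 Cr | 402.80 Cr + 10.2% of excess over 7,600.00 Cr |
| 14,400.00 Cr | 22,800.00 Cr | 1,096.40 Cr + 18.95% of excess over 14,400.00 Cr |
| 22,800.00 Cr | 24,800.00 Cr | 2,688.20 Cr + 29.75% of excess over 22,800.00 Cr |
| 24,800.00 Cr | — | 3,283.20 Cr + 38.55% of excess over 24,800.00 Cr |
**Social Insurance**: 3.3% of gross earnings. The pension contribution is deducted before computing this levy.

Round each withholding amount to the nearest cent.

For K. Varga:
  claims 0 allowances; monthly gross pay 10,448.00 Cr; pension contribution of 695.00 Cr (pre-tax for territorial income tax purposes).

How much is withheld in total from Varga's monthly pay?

Territorial Income Tax: taxable = 10,448.00 Cr − 695.00 Cr = 9,753.00 Cr
  402.80 Cr + 10.2% × (9,753.00 Cr − 7,600.00 Cr) = 402.80 Cr + 10.2% × 2,153.00 Cr = 622.41 Cr
Social Insurance: 3.3% × 9,753.00 Cr = 321.85 Cr
Total: 622.41 Cr + 321.85 Cr = 944.26 Cr

944.26 Cr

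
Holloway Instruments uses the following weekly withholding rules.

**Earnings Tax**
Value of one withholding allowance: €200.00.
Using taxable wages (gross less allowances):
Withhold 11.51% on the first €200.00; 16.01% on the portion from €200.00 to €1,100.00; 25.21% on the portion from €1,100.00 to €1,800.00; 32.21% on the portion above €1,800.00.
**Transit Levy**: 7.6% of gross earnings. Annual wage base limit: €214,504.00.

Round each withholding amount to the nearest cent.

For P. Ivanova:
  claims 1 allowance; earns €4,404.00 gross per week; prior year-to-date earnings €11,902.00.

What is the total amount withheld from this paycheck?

Earnings Tax: taxable = €4,404.00 − 1×€200.00 = €4,204.00
  €343.58 + 32.21% × (€4,204.00 − €1,800.00) = €343.58 + 32.21% × €2,404.00 = €1,117.91
Transit Levy: 7.6% × €4,404.00 = €334.70
Total: €1,117.91 + €334.70 = €1,452.61

€1,452.61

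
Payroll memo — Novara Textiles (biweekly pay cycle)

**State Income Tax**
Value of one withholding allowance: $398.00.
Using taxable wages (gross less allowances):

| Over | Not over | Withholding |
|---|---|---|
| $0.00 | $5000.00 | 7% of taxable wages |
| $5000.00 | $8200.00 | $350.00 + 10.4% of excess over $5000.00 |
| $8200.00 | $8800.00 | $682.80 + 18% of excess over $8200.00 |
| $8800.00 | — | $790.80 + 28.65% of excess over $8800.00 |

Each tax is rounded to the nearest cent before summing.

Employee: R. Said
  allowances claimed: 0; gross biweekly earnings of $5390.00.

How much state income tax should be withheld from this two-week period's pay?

State Income Tax: taxable = $5390.00
  $350.00 + 10.4% × ($5390.00 − $5000.00) = $350.00 + 10.4% × $390.00 = $390.56

$390.56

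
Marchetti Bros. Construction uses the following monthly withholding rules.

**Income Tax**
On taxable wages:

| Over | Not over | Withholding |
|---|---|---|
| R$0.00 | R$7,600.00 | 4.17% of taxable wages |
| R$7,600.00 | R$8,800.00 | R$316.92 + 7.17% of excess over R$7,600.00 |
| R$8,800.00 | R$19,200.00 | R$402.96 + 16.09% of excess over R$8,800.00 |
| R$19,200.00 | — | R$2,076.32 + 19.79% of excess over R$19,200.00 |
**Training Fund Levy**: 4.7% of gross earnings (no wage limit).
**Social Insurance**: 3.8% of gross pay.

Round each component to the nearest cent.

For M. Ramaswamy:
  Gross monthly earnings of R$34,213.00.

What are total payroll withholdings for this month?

R$7,955.49

Income Tax: taxable = R$34,213.00
  R$2,076.32 + 19.79% × (R$34,213.00 − R$19,200.00) = R$2,076.32 + 19.79% × R$15,013.00 = R$5,047.39
Training Fund Levy: 4.7% × R$34,213.00 = R$1,608.01
Social Insurance: 3.8% × R$34,213.00 = R$1,300.09
Total: R$5,047.39 + R$1,608.01 + R$1,300.09 = R$7,955.49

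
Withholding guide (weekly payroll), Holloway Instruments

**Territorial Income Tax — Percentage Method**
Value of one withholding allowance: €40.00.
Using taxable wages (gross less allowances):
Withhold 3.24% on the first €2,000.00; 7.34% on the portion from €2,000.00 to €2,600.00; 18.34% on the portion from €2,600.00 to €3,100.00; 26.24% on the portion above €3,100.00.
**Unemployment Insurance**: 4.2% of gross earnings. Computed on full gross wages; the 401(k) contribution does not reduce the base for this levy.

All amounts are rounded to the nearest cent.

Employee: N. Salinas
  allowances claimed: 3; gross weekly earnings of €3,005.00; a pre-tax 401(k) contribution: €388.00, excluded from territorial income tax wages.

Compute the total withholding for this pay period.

Territorial Income Tax: taxable = €3,005.00 − €388.00 − 3×€40.00 = €2,497.00
  €64.80 + 7.34% × (€2,497.00 − €2,000.00) = €64.80 + 7.34% × €497.00 = €101.28
Unemployment Insurance: 4.2% × €3,005.00 = €126.21
Total: €101.28 + €126.21 = €227.49

€227.49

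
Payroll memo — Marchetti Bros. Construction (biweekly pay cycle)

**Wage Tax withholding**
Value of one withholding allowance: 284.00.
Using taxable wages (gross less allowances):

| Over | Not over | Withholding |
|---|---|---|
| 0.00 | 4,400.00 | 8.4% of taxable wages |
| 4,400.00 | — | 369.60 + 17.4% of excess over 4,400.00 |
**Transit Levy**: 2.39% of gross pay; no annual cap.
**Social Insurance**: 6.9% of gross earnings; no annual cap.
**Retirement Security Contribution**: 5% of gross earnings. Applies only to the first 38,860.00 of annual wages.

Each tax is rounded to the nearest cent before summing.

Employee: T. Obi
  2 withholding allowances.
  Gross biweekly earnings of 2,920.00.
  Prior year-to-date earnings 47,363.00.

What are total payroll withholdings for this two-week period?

Wage Tax: taxable = 2,920.00 − 2×284.00 = 2,352.00
  8.4% × 2,352.00 = 197.57
Transit Levy: 2.39% × 2,920.00 = 69.79
Social Insurance: 6.9% × 2,920.00 = 201.48
Retirement Security Contribution: YTD 47,363.00 ≥ cap 38,860.00 → 0.00
Total: 197.57 + 69.79 + 201.48 + 0.00 = 468.84

468.84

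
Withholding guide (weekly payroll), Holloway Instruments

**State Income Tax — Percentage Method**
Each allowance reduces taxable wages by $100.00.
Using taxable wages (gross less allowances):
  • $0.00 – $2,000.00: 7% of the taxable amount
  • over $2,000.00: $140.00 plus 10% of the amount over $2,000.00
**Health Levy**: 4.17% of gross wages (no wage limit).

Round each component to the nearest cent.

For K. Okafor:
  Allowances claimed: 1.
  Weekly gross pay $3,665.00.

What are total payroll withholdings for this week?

State Income Tax: taxable = $3,665.00 − 1×$100.00 = $3,565.00
  $140.00 + 10% × ($3,565.00 − $2,000.00) = $140.00 + 10% × $1,565.00 = $296.50
Health Levy: 4.17% × $3,665.00 = $152.83
Total: $296.50 + $152.83 = $449.33

$449.33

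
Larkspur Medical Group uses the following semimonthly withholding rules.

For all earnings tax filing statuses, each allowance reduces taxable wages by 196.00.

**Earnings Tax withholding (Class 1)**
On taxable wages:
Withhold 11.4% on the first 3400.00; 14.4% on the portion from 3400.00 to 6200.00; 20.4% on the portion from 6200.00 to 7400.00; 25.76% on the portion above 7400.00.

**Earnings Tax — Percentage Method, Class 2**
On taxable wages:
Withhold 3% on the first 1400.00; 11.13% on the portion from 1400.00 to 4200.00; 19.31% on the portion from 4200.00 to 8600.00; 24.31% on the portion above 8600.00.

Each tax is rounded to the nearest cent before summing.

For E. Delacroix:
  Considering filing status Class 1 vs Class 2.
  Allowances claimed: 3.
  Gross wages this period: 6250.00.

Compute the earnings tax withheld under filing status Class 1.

Earnings Tax (Class 1): taxable = 6250.00 − 3×196.00 = 5662.00
  387.60 + 14.4% × (5662.00 − 3400.00) = 387.60 + 14.4% × 2262.00 = 713.33

713.33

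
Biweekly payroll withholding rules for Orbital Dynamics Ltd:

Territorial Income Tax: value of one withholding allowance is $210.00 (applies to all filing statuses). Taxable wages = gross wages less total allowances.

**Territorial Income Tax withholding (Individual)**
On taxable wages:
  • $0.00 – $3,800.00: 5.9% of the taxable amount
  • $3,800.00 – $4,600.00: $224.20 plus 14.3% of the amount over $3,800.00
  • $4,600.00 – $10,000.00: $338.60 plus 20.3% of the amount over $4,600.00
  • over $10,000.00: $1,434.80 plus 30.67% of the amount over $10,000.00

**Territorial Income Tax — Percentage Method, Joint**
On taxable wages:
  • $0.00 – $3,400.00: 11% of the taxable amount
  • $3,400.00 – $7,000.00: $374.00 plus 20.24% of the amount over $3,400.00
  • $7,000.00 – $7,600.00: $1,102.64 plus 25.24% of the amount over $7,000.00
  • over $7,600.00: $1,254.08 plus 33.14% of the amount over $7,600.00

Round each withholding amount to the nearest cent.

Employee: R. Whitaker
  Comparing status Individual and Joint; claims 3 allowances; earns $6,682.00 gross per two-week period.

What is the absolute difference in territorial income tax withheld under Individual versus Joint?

$277.40

Territorial Income Tax (Individual): taxable = $6,682.00 − 3×$210.00 = $6,052.00
  $338.60 + 20.3% × ($6,052.00 − $4,600.00) = $338.60 + 20.3% × $1,452.00 = $633.36
Territorial Income Tax (Joint): taxable = $6,682.00 − 3×$210.00 = $6,052.00
  $374.00 + 20.24% × ($6,052.00 − $3,400.00) = $374.00 + 20.24% × $2,652.00 = $910.76
Difference: |$633.36 − $910.76| = $277.40 (higher under Joint)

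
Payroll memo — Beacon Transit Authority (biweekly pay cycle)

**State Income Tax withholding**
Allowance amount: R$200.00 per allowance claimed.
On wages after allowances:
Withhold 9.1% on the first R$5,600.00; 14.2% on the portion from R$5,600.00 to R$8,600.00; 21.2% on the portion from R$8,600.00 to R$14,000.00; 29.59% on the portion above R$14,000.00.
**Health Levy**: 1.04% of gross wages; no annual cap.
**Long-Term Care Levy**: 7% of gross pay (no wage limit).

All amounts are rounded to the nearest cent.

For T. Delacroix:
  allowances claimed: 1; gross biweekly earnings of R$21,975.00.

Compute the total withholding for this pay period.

State Income Tax: taxable = R$21,975.00 − 1×R$200.00 = R$21,775.00
  R$2,080.40 + 29.59% × (R$21,775.00 − R$14,000.00) = R$2,080.40 + 29.59% × R$7,775.00 = R$4,381.02
Health Levy: 1.04% × R$21,975.00 = R$228.54
Long-Term Care Levy: 7% × R$21,975.00 = R$1,538.25
Total: R$4,381.02 + R$228.54 + R$1,538.25 = R$6,147.81

R$6,147.81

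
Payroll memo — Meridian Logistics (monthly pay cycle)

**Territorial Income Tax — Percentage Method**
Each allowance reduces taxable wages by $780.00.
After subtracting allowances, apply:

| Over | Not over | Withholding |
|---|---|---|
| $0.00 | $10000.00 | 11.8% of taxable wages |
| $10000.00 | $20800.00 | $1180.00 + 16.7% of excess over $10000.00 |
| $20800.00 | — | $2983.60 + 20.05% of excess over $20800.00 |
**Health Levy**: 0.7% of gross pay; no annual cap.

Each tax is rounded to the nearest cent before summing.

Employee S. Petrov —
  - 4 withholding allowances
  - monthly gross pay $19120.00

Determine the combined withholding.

Territorial Income Tax: taxable = $19120.00 − 4×$780.00 = $16000.00
  $1180.00 + 16.7% × ($16000.00 − $10000.00) = $1180.00 + 16.7% × $6000.00 = $2182.00
Health Levy: 0.7% × $19120.00 = $133.84
Total: $2182.00 + $133.84 = $2315.84

$2315.84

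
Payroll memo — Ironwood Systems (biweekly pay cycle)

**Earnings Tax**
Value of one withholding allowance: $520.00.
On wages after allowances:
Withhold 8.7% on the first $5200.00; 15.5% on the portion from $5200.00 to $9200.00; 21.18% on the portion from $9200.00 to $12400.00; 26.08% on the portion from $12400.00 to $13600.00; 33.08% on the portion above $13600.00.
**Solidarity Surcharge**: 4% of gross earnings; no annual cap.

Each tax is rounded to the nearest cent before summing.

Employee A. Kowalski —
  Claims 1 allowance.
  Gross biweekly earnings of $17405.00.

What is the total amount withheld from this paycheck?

$3846.00

Earnings Tax: taxable = $17405.00 − 1×$520.00 = $16885.00
  $2063.12 + 33.08% × ($16885.00 − $13600.00) = $2063.12 + 33.08% × $3285.00 = $3149.80
Solidarity Surcharge: 4% × $17405.00 = $696.20
Total: $3149.80 + $696.20 = $3846.00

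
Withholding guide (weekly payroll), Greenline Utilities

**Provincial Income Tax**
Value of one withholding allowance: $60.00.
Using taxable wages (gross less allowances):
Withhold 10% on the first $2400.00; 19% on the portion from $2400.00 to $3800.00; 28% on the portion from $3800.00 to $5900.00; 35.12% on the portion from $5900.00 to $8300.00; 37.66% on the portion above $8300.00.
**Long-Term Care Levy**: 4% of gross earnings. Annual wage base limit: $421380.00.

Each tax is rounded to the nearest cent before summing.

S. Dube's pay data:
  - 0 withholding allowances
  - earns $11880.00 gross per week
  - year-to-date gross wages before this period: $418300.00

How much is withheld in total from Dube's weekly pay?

Provincial Income Tax: taxable = $11880.00
  $1936.88 + 37.66% × ($11880.00 − $8300.00) = $1936.88 + 37.66% × $3580.00 = $3285.11
Long-Term Care Levy: cap $421380.00 − YTD $418300.00 = $3080.00 subject; 4% × $3080.00 = $123.20
Total: $3285.11 + $123.20 = $3408.31

$3408.31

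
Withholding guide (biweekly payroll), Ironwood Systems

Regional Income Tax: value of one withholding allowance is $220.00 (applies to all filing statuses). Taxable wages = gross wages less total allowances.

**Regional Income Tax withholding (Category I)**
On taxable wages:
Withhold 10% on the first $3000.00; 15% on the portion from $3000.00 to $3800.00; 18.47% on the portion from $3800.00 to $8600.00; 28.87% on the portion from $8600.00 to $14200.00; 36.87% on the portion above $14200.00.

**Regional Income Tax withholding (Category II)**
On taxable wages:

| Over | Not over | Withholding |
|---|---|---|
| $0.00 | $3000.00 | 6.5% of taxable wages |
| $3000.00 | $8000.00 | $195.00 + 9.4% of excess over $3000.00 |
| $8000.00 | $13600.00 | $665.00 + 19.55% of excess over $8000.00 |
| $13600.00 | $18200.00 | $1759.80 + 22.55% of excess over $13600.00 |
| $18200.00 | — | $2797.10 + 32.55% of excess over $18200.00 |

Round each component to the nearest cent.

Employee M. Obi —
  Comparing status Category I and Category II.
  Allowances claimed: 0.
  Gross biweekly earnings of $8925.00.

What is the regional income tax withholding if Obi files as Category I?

$1400.39

Regional Income Tax (Category I): taxable = $8925.00
  $1306.56 + 28.87% × ($8925.00 − $8600.00) = $1306.56 + 28.87% × $325.00 = $1400.39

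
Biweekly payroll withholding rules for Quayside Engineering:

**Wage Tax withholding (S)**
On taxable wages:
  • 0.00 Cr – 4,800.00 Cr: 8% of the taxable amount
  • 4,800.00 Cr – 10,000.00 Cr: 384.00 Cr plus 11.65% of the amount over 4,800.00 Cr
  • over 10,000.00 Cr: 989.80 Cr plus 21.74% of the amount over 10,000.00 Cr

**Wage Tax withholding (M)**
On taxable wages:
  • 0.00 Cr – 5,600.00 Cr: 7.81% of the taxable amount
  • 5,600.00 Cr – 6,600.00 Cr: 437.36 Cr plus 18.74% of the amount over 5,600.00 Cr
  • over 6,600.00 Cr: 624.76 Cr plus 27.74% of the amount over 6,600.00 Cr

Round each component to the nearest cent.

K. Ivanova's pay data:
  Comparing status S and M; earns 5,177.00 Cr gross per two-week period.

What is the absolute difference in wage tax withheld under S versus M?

23.60 Cr

Wage Tax (S): taxable = 5,177.00 Cr
  384.00 Cr + 11.65% × (5,177.00 Cr − 4,800.00 Cr) = 384.00 Cr + 11.65% × 377.00 Cr = 427.92 Cr
Wage Tax (M): taxable = 5,177.00 Cr
  7.81% × 5,177.00 Cr = 404.32 Cr
Difference: |427.92 Cr − 404.32 Cr| = 23.60 Cr (higher under S)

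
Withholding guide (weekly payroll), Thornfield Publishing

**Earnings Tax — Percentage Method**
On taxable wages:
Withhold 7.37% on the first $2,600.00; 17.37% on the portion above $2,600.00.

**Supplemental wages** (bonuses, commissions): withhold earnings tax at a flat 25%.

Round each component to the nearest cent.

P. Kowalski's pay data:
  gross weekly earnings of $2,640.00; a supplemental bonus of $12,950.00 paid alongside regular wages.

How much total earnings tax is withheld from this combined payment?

$3,436.07

Earnings Tax: taxable = $2,640.00
  $191.62 + 17.37% × ($2,640.00 − $2,600.00) = $191.62 + 17.37% × $40.00 = $198.57
Supplemental (25% flat on bonus): 25% × $12,950.00 = $3,237.50
Total earnings tax: $198.57 + $3,237.50 = $3,436.07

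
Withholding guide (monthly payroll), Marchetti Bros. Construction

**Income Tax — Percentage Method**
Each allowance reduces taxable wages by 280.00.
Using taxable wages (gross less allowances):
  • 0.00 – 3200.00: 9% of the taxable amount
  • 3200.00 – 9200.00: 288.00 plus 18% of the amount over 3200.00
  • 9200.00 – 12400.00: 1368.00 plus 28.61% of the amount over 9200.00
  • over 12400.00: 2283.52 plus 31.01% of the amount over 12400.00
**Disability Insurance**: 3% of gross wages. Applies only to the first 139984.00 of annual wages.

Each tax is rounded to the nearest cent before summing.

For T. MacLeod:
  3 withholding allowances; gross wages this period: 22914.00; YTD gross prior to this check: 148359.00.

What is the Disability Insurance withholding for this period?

0.00

Disability Insurance: YTD 148359.00 ≥ cap 139984.00 → 0.00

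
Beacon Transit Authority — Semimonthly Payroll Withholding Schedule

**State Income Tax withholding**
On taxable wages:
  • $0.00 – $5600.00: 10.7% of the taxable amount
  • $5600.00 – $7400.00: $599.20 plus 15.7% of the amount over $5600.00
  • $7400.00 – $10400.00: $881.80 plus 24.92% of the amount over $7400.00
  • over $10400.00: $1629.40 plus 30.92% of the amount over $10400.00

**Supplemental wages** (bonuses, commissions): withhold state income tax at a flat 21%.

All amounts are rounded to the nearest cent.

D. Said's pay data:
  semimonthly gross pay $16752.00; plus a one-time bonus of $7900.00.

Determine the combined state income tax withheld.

State Income Tax: taxable = $16752.00
  $1629.40 + 30.92% × ($16752.00 − $10400.00) = $1629.40 + 30.92% × $6352.00 = $3593.44
Supplemental (21% flat on bonus): 21% × $7900.00 = $1659.00
Total state income tax: $3593.44 + $1659.00 = $5252.44

$5252.44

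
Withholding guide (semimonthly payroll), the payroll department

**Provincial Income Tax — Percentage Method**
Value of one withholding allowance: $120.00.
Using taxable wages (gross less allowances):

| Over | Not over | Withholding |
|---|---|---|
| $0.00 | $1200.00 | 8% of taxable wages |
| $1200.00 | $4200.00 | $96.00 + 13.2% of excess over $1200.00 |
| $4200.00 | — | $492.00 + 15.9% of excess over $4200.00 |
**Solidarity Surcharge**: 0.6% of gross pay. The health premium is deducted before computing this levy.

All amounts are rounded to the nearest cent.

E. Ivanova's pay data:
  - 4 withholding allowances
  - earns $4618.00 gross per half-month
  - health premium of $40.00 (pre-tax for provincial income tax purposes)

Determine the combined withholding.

Provincial Income Tax: taxable = $4618.00 − $40.00 − 4×$120.00 = $4098.00
  $96.00 + 13.2% × ($4098.00 − $1200.00) = $96.00 + 13.2% × $2898.00 = $478.54
Solidarity Surcharge: 0.6% × $4578.00 = $27.47
Total: $478.54 + $27.47 = $506.01

$506.01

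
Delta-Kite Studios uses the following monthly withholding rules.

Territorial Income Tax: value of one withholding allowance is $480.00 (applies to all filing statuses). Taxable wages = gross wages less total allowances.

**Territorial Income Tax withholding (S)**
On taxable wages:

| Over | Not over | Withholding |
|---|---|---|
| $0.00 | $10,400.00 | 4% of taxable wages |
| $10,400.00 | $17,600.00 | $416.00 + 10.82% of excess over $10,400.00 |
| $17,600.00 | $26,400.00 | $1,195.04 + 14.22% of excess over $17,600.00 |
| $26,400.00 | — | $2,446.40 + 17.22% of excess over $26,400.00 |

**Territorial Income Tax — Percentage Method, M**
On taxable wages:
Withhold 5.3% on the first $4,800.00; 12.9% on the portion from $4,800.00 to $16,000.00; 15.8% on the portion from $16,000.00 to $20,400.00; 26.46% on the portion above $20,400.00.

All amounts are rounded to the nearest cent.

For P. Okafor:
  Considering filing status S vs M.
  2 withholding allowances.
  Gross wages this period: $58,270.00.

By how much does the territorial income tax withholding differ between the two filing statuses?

Territorial Income Tax (S): taxable = $58,270.00 − 2×$480.00 = $57,310.00
  $2,446.40 + 17.22% × ($57,310.00 − $26,400.00) = $2,446.40 + 17.22% × $30,910.00 = $7,769.10
Territorial Income Tax (M): taxable = $58,270.00 − 2×$480.00 = $57,310.00
  $2,394.40 + 26.46% × ($57,310.00 − $20,400.00) = $2,394.40 + 26.46% × $36,910.00 = $12,160.79
Difference: |$7,769.10 − $12,160.79| = $4,391.69 (higher under M)

$4,391.69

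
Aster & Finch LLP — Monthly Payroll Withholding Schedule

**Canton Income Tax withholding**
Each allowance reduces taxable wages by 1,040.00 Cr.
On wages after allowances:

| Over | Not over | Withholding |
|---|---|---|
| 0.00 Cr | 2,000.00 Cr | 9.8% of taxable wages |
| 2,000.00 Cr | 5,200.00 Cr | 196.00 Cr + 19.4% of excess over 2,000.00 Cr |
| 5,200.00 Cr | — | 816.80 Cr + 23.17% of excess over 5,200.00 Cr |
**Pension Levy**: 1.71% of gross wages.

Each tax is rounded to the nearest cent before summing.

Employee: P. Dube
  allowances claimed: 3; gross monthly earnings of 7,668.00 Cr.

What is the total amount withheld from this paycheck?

Canton Income Tax: taxable = 7,668.00 Cr − 3×1,040.00 Cr = 4,548.00 Cr
  196.00 Cr + 19.4% × (4,548.00 Cr − 2,000.00 Cr) = 196.00 Cr + 19.4% × 2,548.00 Cr = 690.31 Cr
Pension Levy: 1.71% × 7,668.00 Cr = 131.12 Cr
Total: 690.31 Cr + 131.12 Cr = 821.43 Cr

821.43 Cr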